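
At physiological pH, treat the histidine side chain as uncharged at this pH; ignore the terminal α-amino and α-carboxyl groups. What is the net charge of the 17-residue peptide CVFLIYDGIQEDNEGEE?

The side chains ionized at physiological pH are Lys/Arg (+1) and Asp/Glu (−1); with His treated as neutral, nothing else contributes.
Positive (K, R): none → +0.
Negative (D, E): D7, E11, D12, E14, E16, E17 → −6.
Net charge = (+0) + (−6) = −6.

-6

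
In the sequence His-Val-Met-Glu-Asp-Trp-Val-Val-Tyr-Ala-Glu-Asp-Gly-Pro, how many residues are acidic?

Aspartate (D) and glutamate (E) have carboxylic-acid side chains and are the acidic amino acids.
Matching residues: Glu4, Asp5, Glu11, Asp12.

4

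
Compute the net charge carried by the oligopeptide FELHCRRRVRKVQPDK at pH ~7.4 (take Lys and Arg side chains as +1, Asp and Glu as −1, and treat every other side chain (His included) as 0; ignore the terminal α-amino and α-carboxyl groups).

Positive (K, R): R6, R7, R8, R10, K11, K16 → +6.
Negative (D, E): E2, D15 → −2.
Net charge = (+6) + (−2) = +4.

+4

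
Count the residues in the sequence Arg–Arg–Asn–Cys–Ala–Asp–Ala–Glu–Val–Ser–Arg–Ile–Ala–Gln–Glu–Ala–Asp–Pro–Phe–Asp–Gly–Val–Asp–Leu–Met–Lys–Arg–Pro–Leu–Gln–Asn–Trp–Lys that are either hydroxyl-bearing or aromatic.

3

Hydroxyl-bearing: S, T, Y. Aromatic: F, W, Y.
Hydroxyl-bearing residues here: Ser10 (1).
Aromatic residues here: Phe19, Trp32 (2).
(Y belongs to both groups, but none appear in this sequence.) Total = 1 + 2 = 3.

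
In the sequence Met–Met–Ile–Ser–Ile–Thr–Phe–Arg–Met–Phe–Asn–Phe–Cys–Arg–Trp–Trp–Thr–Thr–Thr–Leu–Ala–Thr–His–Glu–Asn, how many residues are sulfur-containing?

Cysteine (C, thiol) and methionine (M, thioether) are the two sulfur-containing amino acids.
Matching residues: Met1, Met2, Met9, Cys13.

4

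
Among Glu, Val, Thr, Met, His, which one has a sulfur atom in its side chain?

Met

Cysteine (C, thiol) and methionine (M, thioether) are the two sulfur-containing amino acids.
Of the listed options, only Met belongs to this group.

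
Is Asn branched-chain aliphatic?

Valine (V), leucine (L), and isoleucine (I) are the branched-chain amino acids.
Asparagine is not in this group.

No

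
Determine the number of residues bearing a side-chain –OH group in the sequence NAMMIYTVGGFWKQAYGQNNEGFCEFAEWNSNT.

5

Serine (S), threonine (T), and tyrosine (Y) each carry a hydroxyl group on the side chain.
Matching residues: Y6, T7, Y16, S31, T33.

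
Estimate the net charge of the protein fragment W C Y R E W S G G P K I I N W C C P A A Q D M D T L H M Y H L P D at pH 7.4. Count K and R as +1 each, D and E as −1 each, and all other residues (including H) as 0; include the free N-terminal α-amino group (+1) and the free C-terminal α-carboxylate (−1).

-2

Positive (K, R): R4, K11 → +2.
Negative (D, E): E5, D22, D24, D33 → −4.
The N-terminus (+1) and C-terminus (−1) cancel.
Net charge = (+2) + (−4) = −2.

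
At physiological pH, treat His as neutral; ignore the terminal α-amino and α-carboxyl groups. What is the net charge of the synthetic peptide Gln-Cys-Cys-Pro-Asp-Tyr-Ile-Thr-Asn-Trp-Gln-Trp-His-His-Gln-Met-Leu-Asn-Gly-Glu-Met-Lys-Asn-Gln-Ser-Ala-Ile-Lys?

0

At pH ~7.4 the Lys and Arg side chains are protonated (+1), the Asp and Glu side chains are deprotonated (−1), and with His taken as neutral all other side chains carry no charge.
Positive (K, R): Lys22, Lys28 → +2.
Negative (D, E): Asp5, Glu20 → −2.
Net charge = (+2) + (−2) = 0.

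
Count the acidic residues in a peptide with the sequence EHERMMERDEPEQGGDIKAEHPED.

10

Aspartate (D) and glutamate (E) have carboxylic-acid side chains and are the acidic amino acids.
Matching residues: E1, E3, E7, D9, E10, E12, D16, E20, E23, D24.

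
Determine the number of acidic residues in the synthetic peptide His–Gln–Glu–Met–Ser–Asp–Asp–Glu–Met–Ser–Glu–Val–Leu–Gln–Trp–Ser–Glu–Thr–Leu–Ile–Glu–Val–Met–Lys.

Only D (aspartate) and E (glutamate) carry a side-chain carboxylic acid.
Matching residues: Glu3, Asp6, Asp7, Glu8, Glu11, Glu17, Glu21.

7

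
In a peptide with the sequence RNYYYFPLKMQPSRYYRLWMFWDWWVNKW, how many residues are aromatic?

Phenylalanine (F), tryptophan (W), and tyrosine (Y) have aromatic ring side chains.
Matching residues: Y3, Y4, Y5, F6, Y15, Y16, W19, F21, W22, W24, W25, W29.

12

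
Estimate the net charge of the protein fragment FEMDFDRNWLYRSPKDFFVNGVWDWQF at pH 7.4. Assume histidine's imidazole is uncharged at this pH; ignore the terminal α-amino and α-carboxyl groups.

Near pH 7.4, K and R contribute +1 each, D and E contribute −1 each, and every other side chain (His included, as stated) is uncharged.
Positive (K, R): R7, R12, K15 → +3.
Negative (D, E): E2, D4, D6, D16, D24 → −5.
Net charge = (+3) + (−5) = −2.

-2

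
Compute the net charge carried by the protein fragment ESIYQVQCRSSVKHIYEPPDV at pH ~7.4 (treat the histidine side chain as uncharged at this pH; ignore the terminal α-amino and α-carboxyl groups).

-1

Near pH 7.4, K and R contribute +1 each, D and E contribute −1 each, and every other side chain (His included, as stated) is uncharged.
Positive (K, R): R9, K13 → +2.
Negative (D, E): E1, E17, D20 → −3.
Net charge = (+2) + (−3) = −1.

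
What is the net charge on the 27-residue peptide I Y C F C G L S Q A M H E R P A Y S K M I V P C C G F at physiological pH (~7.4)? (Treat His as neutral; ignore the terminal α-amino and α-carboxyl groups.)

At pH ~7.4 the Lys and Arg side chains are protonated (+1), the Asp and Glu side chains are deprotonated (−1), and with His taken as neutral all other side chains carry no charge.
Positive (K, R): R14, K19 → +2.
Negative (D, E): E13 → −1.
Net charge = (+2) + (−1) = +1.

+1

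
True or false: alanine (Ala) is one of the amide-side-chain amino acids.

Asparagine (N) and glutamine (Q) have uncharged amide side chains.
Alanine is not in this group.

False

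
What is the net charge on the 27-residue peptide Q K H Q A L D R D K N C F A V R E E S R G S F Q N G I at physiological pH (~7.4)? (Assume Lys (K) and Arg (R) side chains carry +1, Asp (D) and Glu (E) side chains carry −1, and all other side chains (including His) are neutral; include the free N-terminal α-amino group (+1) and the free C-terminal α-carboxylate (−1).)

Positive (K, R): K2, R8, K10, R16, R20 → +5.
Negative (D, E): D7, D9, E17, E18 → −4.
The N-terminus (+1) and C-terminus (−1) cancel.
Net charge = (+5) + (−4) = +1.

+1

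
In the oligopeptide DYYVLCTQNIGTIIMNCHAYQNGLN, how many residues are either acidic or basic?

2

Acidic: D, E. Basic: H, K, R.
Acidic residues here: D1 (1).
Basic residues here: H18 (1).
The two groups share no amino acid, so total = 1 + 1 = 2.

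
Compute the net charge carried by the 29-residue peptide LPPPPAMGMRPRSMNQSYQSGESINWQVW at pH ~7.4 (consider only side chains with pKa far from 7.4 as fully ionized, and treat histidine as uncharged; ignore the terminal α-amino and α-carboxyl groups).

+1

Near pH 7.4, K and R contribute +1 each, D and E contribute −1 each, and every other side chain (His included, as stated) is uncharged.
Positive (K, R): R10, R12 → +2.
Negative (D, E): E22 → −1.
Net charge = (+2) + (−1) = +1.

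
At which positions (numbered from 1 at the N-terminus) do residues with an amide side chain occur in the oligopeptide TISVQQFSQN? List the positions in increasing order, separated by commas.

5, 6, 9, 10

Asparagine (N) and glutamine (Q) have uncharged amide side chains.
Matching residues: Q5, Q6, Q9, N10.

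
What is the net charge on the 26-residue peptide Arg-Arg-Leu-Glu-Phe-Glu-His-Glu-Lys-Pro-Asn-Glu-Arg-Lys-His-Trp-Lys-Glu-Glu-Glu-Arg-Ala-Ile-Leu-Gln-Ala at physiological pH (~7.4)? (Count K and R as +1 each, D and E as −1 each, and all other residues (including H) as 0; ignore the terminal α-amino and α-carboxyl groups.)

0

Positive (K, R): Arg1, Arg2, Lys9, Arg13, Lys14, Lys17, Arg21 → +7.
Negative (D, E): Glu4, Glu6, Glu8, Glu12, Glu18, Glu19, Glu20 → −7.
Net charge = (+7) + (−7) = 0.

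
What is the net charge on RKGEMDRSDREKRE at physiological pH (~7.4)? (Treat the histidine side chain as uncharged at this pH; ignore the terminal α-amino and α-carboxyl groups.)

Near pH 7.4, K and R contribute +1 each, D and E contribute −1 each, and every other side chain (His included, as stated) is uncharged.
Positive (K, R): R1, K2, R7, R10, K12, R13 → +6.
Negative (D, E): E4, D6, D9, E11, E14 → −5.
Net charge = (+6) + (−5) = +1.

+1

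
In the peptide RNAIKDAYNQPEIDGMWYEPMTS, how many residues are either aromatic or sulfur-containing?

Aromatic: F, W, Y. Sulfur-containing: C, M.
Aromatic residues here: Y8, W17, Y18 (3).
Sulfur-containing residues here: M16, M21 (2).
The two groups share no amino acid, so total = 3 + 2 = 5.

5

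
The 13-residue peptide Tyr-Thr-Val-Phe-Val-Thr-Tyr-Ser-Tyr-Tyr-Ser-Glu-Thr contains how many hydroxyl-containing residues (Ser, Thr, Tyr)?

Matching residues: Tyr1, Thr2, Thr6, Tyr7, Ser8, Tyr9, Tyr10, Ser11, Thr13.

9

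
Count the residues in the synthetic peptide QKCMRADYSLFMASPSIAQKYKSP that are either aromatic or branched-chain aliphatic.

5

Aromatic: F, W, Y. Branched-chain aliphatic: I, L, V.
Aromatic residues here: Y8, F11, Y21 (3).
Branched-chain aliphatic residues here: L10, I17 (2).
The two groups share no amino acid, so total = 3 + 2 = 5.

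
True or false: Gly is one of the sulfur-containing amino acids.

False

The sulfur-bearing residues are cysteine (–SH) and methionine (–S–CH₃).
Glycine is not in this group.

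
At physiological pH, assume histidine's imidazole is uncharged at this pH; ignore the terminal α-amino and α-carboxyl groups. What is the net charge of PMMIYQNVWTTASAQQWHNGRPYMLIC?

+1

The side chains ionized at physiological pH are Lys/Arg (+1) and Asp/Glu (−1); with His treated as neutral, nothing else contributes.
Positive (K, R): R21 → +1.
Negative (D, E): none → −0.
Net charge = (+1) + (−0) = +1.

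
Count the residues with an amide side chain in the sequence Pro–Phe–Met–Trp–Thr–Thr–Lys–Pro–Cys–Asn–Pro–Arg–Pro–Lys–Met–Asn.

Asparagine (N) and glutamine (Q) have uncharged amide side chains.
Matching residues: Asn10, Asn16.

2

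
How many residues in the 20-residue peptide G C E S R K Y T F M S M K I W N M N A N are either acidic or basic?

Acidic: D, E. Basic: H, K, R.
Acidic residues here: E3 (1).
Basic residues here: R5, K6, K13 (3).
The two groups share no amino acid, so total = 1 + 3 = 4.

4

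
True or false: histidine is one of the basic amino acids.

True

Lysine (K), arginine (R), and histidine (H) have basic, nitrogen-containing side chains.
Histidine is in this group.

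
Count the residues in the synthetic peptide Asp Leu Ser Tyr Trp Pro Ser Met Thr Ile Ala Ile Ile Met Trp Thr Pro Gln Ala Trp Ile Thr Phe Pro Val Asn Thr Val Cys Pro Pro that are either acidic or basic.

1

Acidic: D, E. Basic: H, K, R.
Acidic residues here: Asp1 (1).
Basic residues here: none (0).
The two groups share no amino acid, so total = 1 + 0 = 1.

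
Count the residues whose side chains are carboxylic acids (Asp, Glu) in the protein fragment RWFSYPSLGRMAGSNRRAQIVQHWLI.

0

None of the 26 residues belong to this group.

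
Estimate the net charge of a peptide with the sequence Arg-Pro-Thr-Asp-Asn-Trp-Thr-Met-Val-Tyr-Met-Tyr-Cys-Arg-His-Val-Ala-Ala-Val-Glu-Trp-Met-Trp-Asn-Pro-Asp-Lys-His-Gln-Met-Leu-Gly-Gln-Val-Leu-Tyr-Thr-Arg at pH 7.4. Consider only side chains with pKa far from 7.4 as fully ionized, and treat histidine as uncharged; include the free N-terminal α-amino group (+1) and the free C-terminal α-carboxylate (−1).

+1

The side chains ionized at physiological pH are Lys/Arg (+1) and Asp/Glu (−1); with His treated as neutral, nothing else contributes.
Positive (K, R): Arg1, Arg14, Lys27, Arg38 → +4.
Negative (D, E): Asp4, Glu20, Asp26 → −3.
The N-terminus (+1) and C-terminus (−1) cancel.
Net charge = (+4) + (−3) = +1.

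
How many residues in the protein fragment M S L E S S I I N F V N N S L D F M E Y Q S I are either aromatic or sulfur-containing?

Aromatic: F, W, Y. Sulfur-containing: C, M.
Aromatic residues here: F10, F17, Y20 (3).
Sulfur-containing residues here: M1, M18 (2).
The two groups share no amino acid, so total = 3 + 2 = 5.

5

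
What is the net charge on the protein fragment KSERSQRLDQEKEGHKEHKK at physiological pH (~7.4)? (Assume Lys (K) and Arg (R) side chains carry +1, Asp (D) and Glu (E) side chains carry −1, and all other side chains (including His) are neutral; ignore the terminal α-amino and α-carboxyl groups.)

+2

Positive (K, R): K1, R4, R7, K12, K16, K19, K20 → +7.
Negative (D, E): E3, D9, E11, E13, E17 → −5.
Net charge = (+7) + (−5) = +2.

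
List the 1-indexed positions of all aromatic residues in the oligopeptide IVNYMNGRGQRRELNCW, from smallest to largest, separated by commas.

4, 17

The aromatic amino acids are Phe (F, benzyl), Trp (W, indole), and Tyr (Y, phenol).
Matching residues: Y4, W17.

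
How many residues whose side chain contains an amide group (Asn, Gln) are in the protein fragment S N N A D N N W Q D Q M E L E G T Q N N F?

Matching residues: N2, N3, N6, N7, Q9, Q11, Q18, N19, N20.

9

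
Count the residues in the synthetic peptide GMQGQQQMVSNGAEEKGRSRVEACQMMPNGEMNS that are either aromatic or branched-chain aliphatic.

Aromatic: F, W, Y. Branched-chain aliphatic: I, L, V.
Aromatic residues here: none (0).
Branched-chain aliphatic residues here: V9, V21 (2).
The two groups share no amino acid, so total = 0 + 2 = 2.

2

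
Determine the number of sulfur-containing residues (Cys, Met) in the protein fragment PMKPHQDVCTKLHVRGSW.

Matching residues: M2, C9.

2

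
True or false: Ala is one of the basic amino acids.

False

The basic amino acids are Lys (K), Arg (R), and His (H).
Alanine is not in this group.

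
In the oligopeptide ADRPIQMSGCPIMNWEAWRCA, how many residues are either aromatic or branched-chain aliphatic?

4

Aromatic: F, W, Y. Branched-chain aliphatic: I, L, V.
Aromatic residues here: W15, W18 (2).
Branched-chain aliphatic residues here: I5, I12 (2).
The two groups share no amino acid, so total = 2 + 2 = 4.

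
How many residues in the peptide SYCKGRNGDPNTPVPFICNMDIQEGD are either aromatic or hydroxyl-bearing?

Aromatic: F, W, Y. Hydroxyl-bearing: S, T, Y.
Aromatic residues here: Y2, F16 (2).
Hydroxyl-bearing residues here: S1, Y2, T12 (3).
Y is in both groups, so the 1 Y residue must not be double-counted.
Total = 2 + 3 − 1 = 4.

4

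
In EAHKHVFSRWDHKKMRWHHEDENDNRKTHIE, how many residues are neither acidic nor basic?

Acidic: D, E. Basic: K, R, H. All other residues are neither.
Matching residues: A2, V6, F7, S8, W10, M15, W17, N23, N25, T28, I30.

11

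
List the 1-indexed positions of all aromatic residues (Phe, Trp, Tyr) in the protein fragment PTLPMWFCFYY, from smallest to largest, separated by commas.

6, 7, 9, 10, 11

Matching residues: W6, F7, F9, Y10, Y11.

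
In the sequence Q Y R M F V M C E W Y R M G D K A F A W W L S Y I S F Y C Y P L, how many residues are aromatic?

11

Phenylalanine (F), tryptophan (W), and tyrosine (Y) have aromatic ring side chains.
Matching residues: Y2, F5, W10, Y11, F18, W20, W21, Y24, F27, Y28, Y30.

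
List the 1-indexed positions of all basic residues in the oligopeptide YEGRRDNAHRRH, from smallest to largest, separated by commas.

The basic amino acids are Lys (K), Arg (R), and His (H).
Matching residues: R4, R5, H9, R10, R11, H12.

4, 5, 9, 10, 11, 12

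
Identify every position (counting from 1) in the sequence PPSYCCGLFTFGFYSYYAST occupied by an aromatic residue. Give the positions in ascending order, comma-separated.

Matching residues: Y4, F9, F11, F13, Y14, Y16, Y17.

4, 9, 11, 13, 14, 16, 17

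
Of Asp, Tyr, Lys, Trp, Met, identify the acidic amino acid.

The acidic residues are Asp (D) and Glu (E), whose side chains end in a carboxylate group.
Of the listed options, only Asp belongs to this group.

Asp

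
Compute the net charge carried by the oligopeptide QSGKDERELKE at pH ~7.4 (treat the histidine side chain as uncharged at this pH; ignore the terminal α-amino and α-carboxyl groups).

The side chains ionized at physiological pH are Lys/Arg (+1) and Asp/Glu (−1); with His treated as neutral, nothing else contributes.
Positive (K, R): K4, R7, K10 → +3.
Negative (D, E): D5, E6, E8, E11 → −4.
Net charge = (+3) + (−4) = −1.

-1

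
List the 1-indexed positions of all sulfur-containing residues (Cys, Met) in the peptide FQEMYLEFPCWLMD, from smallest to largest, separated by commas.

Matching residues: M4, C10, M13.

4, 10, 13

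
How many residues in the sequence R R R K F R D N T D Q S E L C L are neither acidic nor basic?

8

Acidic: D, E. Basic: K, R, H. All other residues are neither.
Matching residues: F5, N8, T9, Q11, S12, L14, C15, L16.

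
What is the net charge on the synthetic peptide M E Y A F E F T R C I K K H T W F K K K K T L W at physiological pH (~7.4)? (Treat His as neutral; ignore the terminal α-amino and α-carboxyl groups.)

+5

The side chains ionized at physiological pH are Lys/Arg (+1) and Asp/Glu (−1); with His treated as neutral, nothing else contributes.
Positive (K, R): R9, K12, K13, K18, K19, K20, K21 → +7.
Negative (D, E): E2, E6 → −2.
Net charge = (+7) + (−2) = +5.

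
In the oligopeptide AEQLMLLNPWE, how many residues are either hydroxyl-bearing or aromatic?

1

Hydroxyl-bearing: S, T, Y. Aromatic: F, W, Y.
Hydroxyl-bearing residues here: none (0).
Aromatic residues here: W10 (1).
(Y belongs to both groups, but none appear in this sequence.) Total = 0 + 1 = 1.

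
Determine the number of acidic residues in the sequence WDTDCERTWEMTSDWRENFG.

6

The acidic residues are Asp (D) and Glu (E), whose side chains end in a carboxylate group.
Matching residues: D2, D4, E6, E10, D14, E17.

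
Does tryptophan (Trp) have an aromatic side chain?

Yes

The aromatic amino acids are Phe (F, benzyl), Trp (W, indole), and Tyr (Y, phenol).
Tryptophan is in this group.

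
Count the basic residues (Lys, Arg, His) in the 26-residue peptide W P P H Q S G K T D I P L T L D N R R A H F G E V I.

Matching residues: H4, K8, R18, R19, H21.

5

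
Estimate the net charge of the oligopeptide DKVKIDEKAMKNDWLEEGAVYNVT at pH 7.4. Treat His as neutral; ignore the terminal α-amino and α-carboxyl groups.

-2

The side chains ionized at physiological pH are Lys/Arg (+1) and Asp/Glu (−1); with His treated as neutral, nothing else contributes.
Positive (K, R): K2, K4, K8, K11 → +4.
Negative (D, E): D1, D6, E7, D13, E16, E17 → −6.
Net charge = (+4) + (−6) = −2.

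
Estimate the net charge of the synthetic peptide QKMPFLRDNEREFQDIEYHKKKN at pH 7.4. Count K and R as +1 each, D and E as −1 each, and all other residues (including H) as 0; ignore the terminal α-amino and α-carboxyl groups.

+1

Positive (K, R): K2, R7, R11, K20, K21, K22 → +6.
Negative (D, E): D8, E10, E12, D15, E17 → −5.
Net charge = (+6) + (−5) = +1.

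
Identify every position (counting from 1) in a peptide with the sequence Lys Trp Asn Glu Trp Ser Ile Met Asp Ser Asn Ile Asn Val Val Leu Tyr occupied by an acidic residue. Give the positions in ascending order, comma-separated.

The acidic residues are Asp (D) and Glu (E), whose side chains end in a carboxylate group.
Matching residues: Glu4, Asp9.

4, 9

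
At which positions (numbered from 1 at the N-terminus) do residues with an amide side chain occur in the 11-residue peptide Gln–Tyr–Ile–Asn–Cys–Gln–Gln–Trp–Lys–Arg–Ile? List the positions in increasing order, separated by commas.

1, 4, 6, 7

The amide-side-chain residues are Asn (N) and Gln (Q).
Matching residues: Gln1, Asn4, Gln6, Gln7.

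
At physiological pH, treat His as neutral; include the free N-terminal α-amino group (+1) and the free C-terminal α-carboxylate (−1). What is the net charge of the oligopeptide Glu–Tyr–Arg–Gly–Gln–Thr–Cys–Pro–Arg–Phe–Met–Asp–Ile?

0

At pH ~7.4 the Lys and Arg side chains are protonated (+1), the Asp and Glu side chains are deprotonated (−1), and with His taken as neutral all other side chains carry no charge.
Positive (K, R): Arg3, Arg9 → +2.
Negative (D, E): Glu1, Asp12 → −2.
The N-terminus (+1) and C-terminus (−1) cancel.
Net charge = (+2) + (−2) = 0.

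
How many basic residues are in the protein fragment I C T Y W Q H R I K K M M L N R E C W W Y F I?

5

Lysine (K), arginine (R), and histidine (H) have basic, nitrogen-containing side chains.
Matching residues: H7, R8, K10, K11, R16.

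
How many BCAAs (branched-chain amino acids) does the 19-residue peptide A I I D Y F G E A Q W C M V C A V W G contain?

The BCAAs are Val, Leu, and Ile — aliphatic side chains with a branch point.
Matching residues: I2, I3, V14, V17.

4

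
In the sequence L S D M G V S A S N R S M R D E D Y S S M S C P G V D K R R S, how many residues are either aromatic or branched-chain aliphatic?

4

Aromatic: F, W, Y. Branched-chain aliphatic: I, L, V.
Aromatic residues here: Y18 (1).
Branched-chain aliphatic residues here: L1, V6, V26 (3).
The two groups share no amino acid, so total = 1 + 3 = 4.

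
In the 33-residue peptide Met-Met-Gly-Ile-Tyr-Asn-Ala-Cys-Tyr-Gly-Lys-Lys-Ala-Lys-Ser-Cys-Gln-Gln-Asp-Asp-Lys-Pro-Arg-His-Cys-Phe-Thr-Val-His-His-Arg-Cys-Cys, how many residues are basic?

9

The basic amino acids are Lys (K), Arg (R), and His (H).
Matching residues: Lys11, Lys12, Lys14, Lys21, Arg23, His24, His29, His30, Arg31.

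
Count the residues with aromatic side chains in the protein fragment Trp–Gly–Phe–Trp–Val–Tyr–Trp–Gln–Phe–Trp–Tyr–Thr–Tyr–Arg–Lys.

9

The aromatic amino acids are Phe (F, benzyl), Trp (W, indole), and Tyr (Y, phenol).
Matching residues: Trp1, Phe3, Trp4, Tyr6, Trp7, Phe9, Trp10, Tyr11, Tyr13.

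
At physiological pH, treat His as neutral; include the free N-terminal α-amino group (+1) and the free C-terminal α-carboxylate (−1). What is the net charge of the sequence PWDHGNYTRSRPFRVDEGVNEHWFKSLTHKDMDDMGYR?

The side chains ionized at physiological pH are Lys/Arg (+1) and Asp/Glu (−1); with His treated as neutral, nothing else contributes.
Positive (K, R): R9, R11, R14, K25, K30, R38 → +6.
Negative (D, E): D3, D16, E17, E21, D31, D33, D34 → −7.
The N-terminus (+1) and C-terminus (−1) cancel.
Net charge = (+6) + (−7) = −1.

-1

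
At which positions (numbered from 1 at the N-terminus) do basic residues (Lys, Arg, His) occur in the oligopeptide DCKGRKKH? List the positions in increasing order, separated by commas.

3, 5, 6, 7, 8

Matching residues: K3, R5, K6, K7, H8.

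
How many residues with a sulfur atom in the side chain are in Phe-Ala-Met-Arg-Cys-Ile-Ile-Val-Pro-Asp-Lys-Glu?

Only Cys (C) and Met (M) have a sulfur atom in the side chain.
Matching residues: Met3, Cys5.

2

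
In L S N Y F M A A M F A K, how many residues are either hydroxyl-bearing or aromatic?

Hydroxyl-bearing: S, T, Y. Aromatic: F, W, Y.
Hydroxyl-bearing residues here: S2, Y4 (2).
Aromatic residues here: Y4, F5, F10 (3).
Y is in both groups, so the 1 Y residue must not be double-counted.
Total = 2 + 3 − 1 = 4.

4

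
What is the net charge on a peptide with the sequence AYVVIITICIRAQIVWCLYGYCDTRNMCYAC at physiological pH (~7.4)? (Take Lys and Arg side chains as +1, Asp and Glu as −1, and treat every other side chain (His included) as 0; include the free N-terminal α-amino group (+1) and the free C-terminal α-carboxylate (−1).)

Positive (K, R): R11, R25 → +2.
Negative (D, E): D23 → −1.
The N-terminus (+1) and C-terminus (−1) cancel.
Net charge = (+2) + (−1) = +1.

+1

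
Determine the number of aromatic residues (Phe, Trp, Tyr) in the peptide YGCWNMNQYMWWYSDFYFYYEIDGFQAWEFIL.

Matching residues: Y1, W4, Y9, W11, W12, Y13, F16, Y17, F18, Y19, Y20, F25, W28, F30.

14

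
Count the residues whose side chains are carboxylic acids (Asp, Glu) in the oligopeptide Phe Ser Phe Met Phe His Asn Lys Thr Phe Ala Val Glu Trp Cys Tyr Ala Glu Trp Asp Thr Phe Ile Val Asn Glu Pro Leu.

Matching residues: Glu13, Glu18, Asp20, Glu26.

4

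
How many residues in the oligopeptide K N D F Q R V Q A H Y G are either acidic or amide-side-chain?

Acidic: D, E. Amide-side-chain: N, Q.
Acidic residues here: D3 (1).
Amide-side-chain residues here: N2, Q5, Q8 (3).
The two groups share no amino acid, so total = 1 + 3 = 4.

4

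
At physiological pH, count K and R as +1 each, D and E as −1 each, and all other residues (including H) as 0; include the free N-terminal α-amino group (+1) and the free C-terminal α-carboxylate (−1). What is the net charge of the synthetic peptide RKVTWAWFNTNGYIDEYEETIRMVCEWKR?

0

Positive (K, R): R1, K2, R22, K28, R29 → +5.
Negative (D, E): D15, E16, E18, E19, E26 → −5.
The N-terminus (+1) and C-terminus (−1) cancel.
Net charge = (+5) + (−5) = 0.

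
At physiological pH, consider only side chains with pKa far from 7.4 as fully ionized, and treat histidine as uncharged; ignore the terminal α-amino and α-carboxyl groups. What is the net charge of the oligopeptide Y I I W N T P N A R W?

Near pH 7.4, K and R contribute +1 each, D and E contribute −1 each, and every other side chain (His included, as stated) is uncharged.
Positive (K, R): R10 → +1.
Negative (D, E): none → −0.
Net charge = (+1) + (−0) = +1.

+1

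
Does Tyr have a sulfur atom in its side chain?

No

The sulfur-bearing residues are cysteine (–SH) and methionine (–S–CH₃).
Tyrosine is not in this group.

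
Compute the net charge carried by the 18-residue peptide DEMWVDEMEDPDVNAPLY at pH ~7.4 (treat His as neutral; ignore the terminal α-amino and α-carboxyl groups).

The side chains ionized at physiological pH are Lys/Arg (+1) and Asp/Glu (−1); with His treated as neutral, nothing else contributes.
Positive (K, R): none → +0.
Negative (D, E): D1, E2, D6, E7, E9, D10, D12 → −7.
Net charge = (+0) + (−7) = −7.

-7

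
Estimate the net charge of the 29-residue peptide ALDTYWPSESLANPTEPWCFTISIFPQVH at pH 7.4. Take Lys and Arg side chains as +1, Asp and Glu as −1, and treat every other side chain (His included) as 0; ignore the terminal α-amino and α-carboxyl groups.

Positive (K, R): none → +0.
Negative (D, E): D3, E9, E16 → −3.
Net charge = (+0) + (−3) = −3.

-3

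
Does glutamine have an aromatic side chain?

No

The aromatic amino acids are Phe (F, benzyl), Trp (W, indole), and Tyr (Y, phenol).
Glutamine is not in this group.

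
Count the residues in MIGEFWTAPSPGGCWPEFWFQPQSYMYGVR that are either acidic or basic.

Acidic: D, E. Basic: H, K, R.
Acidic residues here: E4, E17 (2).
Basic residues here: R30 (1).
The two groups share no amino acid, so total = 2 + 1 = 3.

3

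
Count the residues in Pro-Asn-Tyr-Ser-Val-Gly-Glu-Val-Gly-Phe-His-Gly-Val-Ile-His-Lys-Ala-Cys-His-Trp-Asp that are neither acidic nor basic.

Acidic: D, E. Basic: K, R, H. All other residues are neither.
Matching residues: Pro1, Asn2, Tyr3, Ser4, Val5, Gly6, Val8, Gly9, Phe10, Gly12, Val13, Ile14, Ala17, Cys18, Trp20.

15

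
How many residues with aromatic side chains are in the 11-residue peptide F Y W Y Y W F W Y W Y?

F, W, and Y each carry an aromatic ring on the side chain.
Matching residues: F1, Y2, W3, Y4, Y5, W6, F7, W8, Y9, W10, Y11.

11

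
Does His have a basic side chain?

Yes

K, R, and H are the three residues with basic side chains (ε-amine, guanidinium, and imidazole respectively).
Histidine is in this group.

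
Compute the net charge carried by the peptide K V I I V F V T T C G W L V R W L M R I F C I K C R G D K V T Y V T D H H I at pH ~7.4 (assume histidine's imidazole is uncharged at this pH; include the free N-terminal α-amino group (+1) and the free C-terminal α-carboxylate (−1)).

+4

The side chains ionized at physiological pH are Lys/Arg (+1) and Asp/Glu (−1); with His treated as neutral, nothing else contributes.
Positive (K, R): K1, R15, R19, K24, R26, K29 → +6.
Negative (D, E): D28, D35 → −2.
The N-terminus (+1) and C-terminus (−1) cancel.
Net charge = (+6) + (−2) = +4.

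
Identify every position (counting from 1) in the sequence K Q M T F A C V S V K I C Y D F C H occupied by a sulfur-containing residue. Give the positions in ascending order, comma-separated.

3, 7, 13, 17

The sulfur-bearing residues are cysteine (–SH) and methionine (–S–CH₃).
Matching residues: M3, C7, C13, C17.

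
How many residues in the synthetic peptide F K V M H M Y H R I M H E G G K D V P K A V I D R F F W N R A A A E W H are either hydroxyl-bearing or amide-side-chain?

2

Hydroxyl-bearing: S, T, Y. Amide-side-chain: N, Q.
Hydroxyl-bearing residues here: Y7 (1).
Amide-side-chain residues here: N29 (1).
The two groups share no amino acid, so total = 1 + 1 = 2.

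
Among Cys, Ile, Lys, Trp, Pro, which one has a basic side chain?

The basic amino acids are Lys (K), Arg (R), and His (H).
Of the listed options, only Lys belongs to this group.

Lys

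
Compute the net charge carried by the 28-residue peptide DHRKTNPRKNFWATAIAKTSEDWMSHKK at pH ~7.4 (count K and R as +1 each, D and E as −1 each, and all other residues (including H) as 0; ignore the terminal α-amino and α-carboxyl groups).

Positive (K, R): R3, K4, R8, K9, K18, K27, K28 → +7.
Negative (D, E): D1, E21, D22 → −3.
Net charge = (+7) + (−3) = +4.

+4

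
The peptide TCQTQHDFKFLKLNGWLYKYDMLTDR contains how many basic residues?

5

K, R, and H are the three residues with basic side chains (ε-amine, guanidinium, and imidazole respectively).
Matching residues: H6, K9, K12, K19, R26.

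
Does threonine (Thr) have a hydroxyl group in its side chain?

The –OH-bearing residues are Ser, Thr (aliphatic alcohols), and Tyr (phenol).
Threonine is in this group.

Yes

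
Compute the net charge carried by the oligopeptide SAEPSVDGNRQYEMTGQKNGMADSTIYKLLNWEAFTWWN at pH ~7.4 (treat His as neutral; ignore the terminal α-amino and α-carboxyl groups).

-2

Near pH 7.4, K and R contribute +1 each, D and E contribute −1 each, and every other side chain (His included, as stated) is uncharged.
Positive (K, R): R10, K18, K28 → +3.
Negative (D, E): E3, D7, E13, D23, E33 → −5.
Net charge = (+3) + (−5) = −2.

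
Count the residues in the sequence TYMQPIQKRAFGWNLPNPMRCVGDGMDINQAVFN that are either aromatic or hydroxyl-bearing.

5

Aromatic: F, W, Y. Hydroxyl-bearing: S, T, Y.
Aromatic residues here: Y2, F11, W13, F33 (4).
Hydroxyl-bearing residues here: T1, Y2 (2).
Y is in both groups, so the 1 Y residue must not be double-counted.
Total = 4 + 2 − 1 = 5.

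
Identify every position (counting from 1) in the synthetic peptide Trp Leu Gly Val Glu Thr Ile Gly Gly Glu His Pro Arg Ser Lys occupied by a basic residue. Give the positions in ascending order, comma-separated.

11, 13, 15

Matching residues: His11, Arg13, Lys15.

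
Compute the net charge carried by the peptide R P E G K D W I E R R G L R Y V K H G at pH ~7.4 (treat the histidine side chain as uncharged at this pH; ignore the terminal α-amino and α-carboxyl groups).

+3

Near pH 7.4, K and R contribute +1 each, D and E contribute −1 each, and every other side chain (His included, as stated) is uncharged.
Positive (K, R): R1, K5, R10, R11, R14, K17 → +6.
Negative (D, E): E3, D6, E9 → −3.
Net charge = (+6) + (−3) = +3.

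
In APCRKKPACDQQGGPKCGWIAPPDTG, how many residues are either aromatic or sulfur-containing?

4

Aromatic: F, W, Y. Sulfur-containing: C, M.
Aromatic residues here: W19 (1).
Sulfur-containing residues here: C3, C9, C17 (3).
The two groups share no amino acid, so total = 1 + 3 = 4.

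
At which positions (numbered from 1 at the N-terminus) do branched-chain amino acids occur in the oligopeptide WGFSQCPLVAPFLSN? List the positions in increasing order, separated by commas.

V, L, and I make up the branched-chain aliphatic group.
Matching residues: L8, V9, L13.

8, 9, 13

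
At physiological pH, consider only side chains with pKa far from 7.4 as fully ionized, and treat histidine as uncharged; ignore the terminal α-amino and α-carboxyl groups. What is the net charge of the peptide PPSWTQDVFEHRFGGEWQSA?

-2

At pH ~7.4 the Lys and Arg side chains are protonated (+1), the Asp and Glu side chains are deprotonated (−1), and with His taken as neutral all other side chains carry no charge.
Positive (K, R): R12 → +1.
Negative (D, E): D7, E10, E16 → −3.
Net charge = (+1) + (−3) = −2.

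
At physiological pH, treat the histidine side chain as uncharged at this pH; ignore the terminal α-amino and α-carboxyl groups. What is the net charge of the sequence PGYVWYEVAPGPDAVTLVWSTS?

At pH ~7.4 the Lys and Arg side chains are protonated (+1), the Asp and Glu side chains are deprotonated (−1), and with His taken as neutral all other side chains carry no charge.
Positive (K, R): none → +0.
Negative (D, E): E7, D13 → −2.
Net charge = (+0) + (−2) = −2.

-2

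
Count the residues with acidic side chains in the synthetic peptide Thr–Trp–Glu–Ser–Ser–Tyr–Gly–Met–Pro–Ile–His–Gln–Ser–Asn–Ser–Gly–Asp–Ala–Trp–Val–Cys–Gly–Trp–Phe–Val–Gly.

The acidic residues are Asp (D) and Glu (E), whose side chains end in a carboxylate group.
Matching residues: Glu3, Asp17.

2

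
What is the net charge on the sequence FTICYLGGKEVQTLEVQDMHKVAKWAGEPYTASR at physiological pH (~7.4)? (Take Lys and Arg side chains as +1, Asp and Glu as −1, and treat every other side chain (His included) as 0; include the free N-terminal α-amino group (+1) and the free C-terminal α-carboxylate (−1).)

0

Positive (K, R): K9, K21, K24, R34 → +4.
Negative (D, E): E10, E15, D18, E28 → −4.
The N-terminus (+1) and C-terminus (−1) cancel.
Net charge = (+4) + (−4) = 0.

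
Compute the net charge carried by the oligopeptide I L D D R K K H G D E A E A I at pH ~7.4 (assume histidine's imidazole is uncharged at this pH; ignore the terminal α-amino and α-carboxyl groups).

At pH ~7.4 the Lys and Arg side chains are protonated (+1), the Asp and Glu side chains are deprotonated (−1), and with His taken as neutral all other side chains carry no charge.
Positive (K, R): R5, K6, K7 → +3.
Negative (D, E): D3, D4, D10, E11, E13 → −5.
Net charge = (+3) + (−5) = −2.

-2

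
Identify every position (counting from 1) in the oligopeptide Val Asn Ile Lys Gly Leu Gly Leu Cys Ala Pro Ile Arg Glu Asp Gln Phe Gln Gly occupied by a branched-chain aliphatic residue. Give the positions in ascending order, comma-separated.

1, 3, 6, 8, 12

Matching residues: Val1, Ile3, Leu6, Leu8, Ile12.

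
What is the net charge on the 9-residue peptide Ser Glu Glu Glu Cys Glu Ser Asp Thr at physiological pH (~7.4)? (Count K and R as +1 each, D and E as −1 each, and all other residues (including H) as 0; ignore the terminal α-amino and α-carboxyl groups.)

-5

Positive (K, R): none → +0.
Negative (D, E): Glu2, Glu3, Glu4, Glu6, Asp8 → −5.
Net charge = (+0) + (−5) = −5.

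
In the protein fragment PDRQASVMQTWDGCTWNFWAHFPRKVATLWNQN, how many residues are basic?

The basic amino acids are Lys (K), Arg (R), and His (H).
Matching residues: R3, H21, R24, K25.

4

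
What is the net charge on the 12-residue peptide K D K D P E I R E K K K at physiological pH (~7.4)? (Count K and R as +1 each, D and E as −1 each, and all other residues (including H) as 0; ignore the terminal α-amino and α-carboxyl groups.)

Positive (K, R): K1, K3, R8, K10, K11, K12 → +6.
Negative (D, E): D2, D4, E6, E9 → −4.
Net charge = (+6) + (−4) = +2.

+2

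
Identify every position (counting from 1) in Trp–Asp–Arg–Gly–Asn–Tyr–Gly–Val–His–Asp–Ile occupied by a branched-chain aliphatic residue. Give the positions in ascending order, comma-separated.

8, 11

Matching residues: Val8, Ile11.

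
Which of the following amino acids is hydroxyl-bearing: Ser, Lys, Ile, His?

Ser

Serine (S), threonine (T), and tyrosine (Y) each carry a hydroxyl group on the side chain.
Of the listed options, only Ser belongs to this group.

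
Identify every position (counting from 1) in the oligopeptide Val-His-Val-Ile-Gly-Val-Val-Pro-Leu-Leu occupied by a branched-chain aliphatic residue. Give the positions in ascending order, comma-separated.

V, L, and I make up the branched-chain aliphatic group.
Matching residues: Val1, Val3, Ile4, Val6, Val7, Leu9, Leu10.

1, 3, 4, 6, 7, 9, 10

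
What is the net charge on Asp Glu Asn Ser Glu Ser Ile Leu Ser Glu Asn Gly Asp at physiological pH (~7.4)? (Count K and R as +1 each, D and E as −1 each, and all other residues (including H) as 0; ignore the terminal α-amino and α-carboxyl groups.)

-5

Positive (K, R): none → +0.
Negative (D, E): Asp1, Glu2, Glu5, Glu10, Asp13 → −5.
Net charge = (+0) + (−5) = −5.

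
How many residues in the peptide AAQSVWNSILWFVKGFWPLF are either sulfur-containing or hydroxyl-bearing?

2

Sulfur-containing: C, M. Hydroxyl-bearing: S, T, Y.
Sulfur-containing residues here: none (0).
Hydroxyl-bearing residues here: S4, S8 (2).
The two groups share no amino acid, so total = 0 + 2 = 2.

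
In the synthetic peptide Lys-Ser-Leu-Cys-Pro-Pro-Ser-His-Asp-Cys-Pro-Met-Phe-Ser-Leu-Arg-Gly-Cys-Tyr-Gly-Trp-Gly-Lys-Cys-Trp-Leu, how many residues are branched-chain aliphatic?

Valine (V), leucine (L), and isoleucine (I) are the branched-chain amino acids.
Matching residues: Leu3, Leu15, Leu26.

3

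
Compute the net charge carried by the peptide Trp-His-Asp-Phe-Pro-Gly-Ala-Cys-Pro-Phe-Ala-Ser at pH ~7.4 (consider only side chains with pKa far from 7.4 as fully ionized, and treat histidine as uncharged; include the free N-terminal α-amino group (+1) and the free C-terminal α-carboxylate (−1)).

-1

Near pH 7.4, K and R contribute +1 each, D and E contribute −1 each, and every other side chain (His included, as stated) is uncharged.
Positive (K, R): none → +0.
Negative (D, E): Asp3 → −1.
The N-terminus (+1) and C-terminus (−1) cancel.
Net charge = (+0) + (−1) = −1.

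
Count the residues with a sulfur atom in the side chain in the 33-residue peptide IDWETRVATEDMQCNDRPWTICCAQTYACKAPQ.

5

Cysteine (C, thiol) and methionine (M, thioether) are the two sulfur-containing amino acids.
Matching residues: M12, C14, C22, C23, C29.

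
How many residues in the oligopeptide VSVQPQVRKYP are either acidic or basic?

2

Acidic: D, E. Basic: H, K, R.
Acidic residues here: none (0).
Basic residues here: R8, K9 (2).
The two groups share no amino acid, so total = 0 + 2 = 2.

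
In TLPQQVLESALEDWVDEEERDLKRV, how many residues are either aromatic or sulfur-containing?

Aromatic: F, W, Y. Sulfur-containing: C, M.
Aromatic residues here: W14 (1).
Sulfur-containing residues here: none (0).
The two groups share no amino acid, so total = 1 + 0 = 1.

1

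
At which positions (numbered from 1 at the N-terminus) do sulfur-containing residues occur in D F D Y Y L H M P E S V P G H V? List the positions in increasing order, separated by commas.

8

The sulfur-bearing residues are cysteine (–SH) and methionine (–S–CH₃).
Matching residues: M8.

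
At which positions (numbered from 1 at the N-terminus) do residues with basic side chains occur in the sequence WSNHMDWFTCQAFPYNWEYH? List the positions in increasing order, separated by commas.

K, R, and H are the three residues with basic side chains (ε-amine, guanidinium, and imidazole respectively).
Matching residues: H4, H20.

4, 20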